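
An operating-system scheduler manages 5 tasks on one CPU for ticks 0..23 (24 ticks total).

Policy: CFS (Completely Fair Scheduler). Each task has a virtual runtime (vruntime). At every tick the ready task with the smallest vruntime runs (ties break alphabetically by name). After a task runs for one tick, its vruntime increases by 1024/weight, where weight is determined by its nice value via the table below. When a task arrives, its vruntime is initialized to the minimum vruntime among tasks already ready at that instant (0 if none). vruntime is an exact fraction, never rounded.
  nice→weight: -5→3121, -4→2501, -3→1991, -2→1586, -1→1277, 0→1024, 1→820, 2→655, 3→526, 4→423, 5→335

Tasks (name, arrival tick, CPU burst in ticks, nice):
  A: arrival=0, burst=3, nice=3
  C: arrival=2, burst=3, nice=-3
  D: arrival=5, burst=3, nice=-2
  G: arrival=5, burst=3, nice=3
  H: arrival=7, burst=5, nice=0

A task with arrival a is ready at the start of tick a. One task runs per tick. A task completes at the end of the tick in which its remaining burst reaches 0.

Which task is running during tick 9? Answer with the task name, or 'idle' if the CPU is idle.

t=0: vr[A=0] → run A
t=1: vr[A=512/263] → run A
t=2: vr[A=1024/263 C=1024/263] → run A
t=3: vr[C=1024/263] → run C
t=4: vr[C=2308096/523633] → run C
t=5: vr[C=2577408/523633 D=2577408/523633 G=2577408/523633] → run C
t=6: vr[D=2577408/523633 G=2577408/523633] → run D
t=7: vr[D=2311984640/415240969 G=2577408/523633 H=2577408/523633] → run G
t=8: vr[D=2311984640/415240969 G=3596800/523633 H=2577408/523633] → run H
t=9: vr[D=2311984640/415240969 G=3596800/523633 H=3101041/523633] → run D
t=10: vr[D=2580084736/415240969 G=3596800/523633 H=3101041/523633] → run H
t=11: vr[D=2580084736/415240969 G=3596800/523633 H=3624674/523633] → run D
t=12: vr[G=3596800/523633 H=3624674/523633] → run G
t=13: vr[G=4616192/523633 H=3624674/523633] → run H
t=14: vr[G=4616192/523633 H=4148307/523633] → run H
t=15: vr[G=4616192/523633 H=4671940/523633] → run G
t=16: vr[H=4671940/523633] → run H
t=17: (idle)
t=18: (idle)
t=19: (idle)
t=20: (idle)
t=21: (idle)
t=22: (idle)
t=23: (idle)

running at tick 9 = D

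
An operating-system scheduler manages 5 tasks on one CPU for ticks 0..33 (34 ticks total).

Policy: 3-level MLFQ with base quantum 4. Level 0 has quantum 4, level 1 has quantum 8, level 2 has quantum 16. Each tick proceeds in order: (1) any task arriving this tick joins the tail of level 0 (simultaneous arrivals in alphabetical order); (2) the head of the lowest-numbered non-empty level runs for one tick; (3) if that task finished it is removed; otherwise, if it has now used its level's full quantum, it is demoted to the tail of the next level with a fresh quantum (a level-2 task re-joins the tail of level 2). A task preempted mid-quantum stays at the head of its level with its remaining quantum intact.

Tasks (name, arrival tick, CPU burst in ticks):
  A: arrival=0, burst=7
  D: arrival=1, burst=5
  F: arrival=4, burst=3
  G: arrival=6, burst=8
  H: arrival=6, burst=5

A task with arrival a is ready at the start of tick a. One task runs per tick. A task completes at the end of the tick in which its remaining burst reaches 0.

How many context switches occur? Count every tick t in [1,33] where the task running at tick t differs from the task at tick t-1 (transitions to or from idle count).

context switches = 9

t=0: L0/L1/L2 = A/-/- → run A
t=1: L0/L1/L2 = AD/-/- → run A
t=2: L0/L1/L2 = AD/-/- → run A
t=3: L0/L1/L2 = AD/-/- → run A
t=4: L0/L1/L2 = DF/A/- → run D
t=5: L0/L1/L2 = DF/A/- → run D
t=6: L0/L1/L2 = DFGH/A/- → run D
t=7: L0/L1/L2 = DFGH/A/- → run D
t=8: L0/L1/L2 = FGH/AD/- → run F
t=9: L0/L1/L2 = FGH/AD/- → run F
t=10: L0/L1/L2 = FGH/AD/- → run F
t=11: L0/L1/L2 = GH/AD/- → run G
t=12: L0/L1/L2 = GH/AD/- → run G
t=13: L0/L1/L2 = GH/AD/- → run G
t=14: L0/L1/L2 = GH/AD/- → run G
t=15: L0/L1/L2 = H/ADG/- → run H
t=16: L0/L1/L2 = H/ADG/- → run H
t=17: L0/L1/L2 = H/ADG/- → run H
t=18: L0/L1/L2 = H/ADG/- → run H
t=19: L0/L1/L2 = -/ADGH/- → run A
t=20: L0/L1/L2 = -/ADGH/- → run A
t=21: L0/L1/L2 = -/ADGH/- → run A
t=22: L0/L1/L2 = -/DGH/- → run D
t=23: L0/L1/L2 = -/GH/- → run G
t=24: L0/L1/L2 = -/GH/- → run G
t=25: L0/L1/L2 = -/GH/- → run G
t=26: L0/L1/L2 = -/GH/- → run G
t=27: L0/L1/L2 = -/H/- → run H
t=28: (idle)
t=29: (idle)
t=30: (idle)
t=31: (idle)
t=32: (idle)
t=33: (idle)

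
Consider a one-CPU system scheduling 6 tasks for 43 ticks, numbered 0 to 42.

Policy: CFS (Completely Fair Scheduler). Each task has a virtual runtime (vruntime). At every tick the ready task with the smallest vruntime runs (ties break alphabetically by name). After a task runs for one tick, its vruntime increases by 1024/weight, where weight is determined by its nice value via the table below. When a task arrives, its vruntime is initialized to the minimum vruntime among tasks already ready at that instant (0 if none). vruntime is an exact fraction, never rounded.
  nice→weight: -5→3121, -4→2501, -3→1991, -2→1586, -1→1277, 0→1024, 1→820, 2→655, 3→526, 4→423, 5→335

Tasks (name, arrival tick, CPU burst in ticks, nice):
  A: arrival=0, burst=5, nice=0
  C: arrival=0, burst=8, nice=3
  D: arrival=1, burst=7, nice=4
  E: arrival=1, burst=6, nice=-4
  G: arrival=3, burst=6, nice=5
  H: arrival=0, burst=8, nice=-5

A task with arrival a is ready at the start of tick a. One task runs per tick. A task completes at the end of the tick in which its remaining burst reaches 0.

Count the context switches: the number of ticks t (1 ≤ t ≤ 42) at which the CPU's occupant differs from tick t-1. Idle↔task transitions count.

context switches = 38

t=0: vr[A=0 C=0 H=0] → run A
t=1: vr[A=1 C=0 D=0 E=0 H=0] → run C
t=2: vr[A=1 C=512/263 D=0 E=0 H=0] → run D
t=3: vr[A=1 C=512/263 D=1024/423 E=0 G=0 H=0] → run E
t=4: vr[A=1 C=512/263 D=1024/423 E=1024/2501 G=0 H=0] → run G
t=5: vr[A=1 C=512/263 D=1024/423 E=1024/2501 G=1024/335 H=0] → run H
t=6: vr[A=1 C=512/263 D=1024/423 E=1024/2501 G=1024/335 H=1024/3121] → run H
t=7: vr[A=1 C=512/263 D=1024/423 E=1024/2501 G=1024/335 H=2048/3121] → run E
t=8: vr[A=1 C=512/263 D=1024/423 E=2048/2501 G=1024/335 H=2048/3121] → run H
t=9: vr[A=1 C=512/263 D=1024/423 E=2048/2501 G=1024/335 H=3072/3121] → run E
t=10: vr[A=1 C=512/263 D=1024/423 E=3072/2501 G=1024/335 H=3072/3121] → run H
t=11: vr[A=1 C=512/263 D=1024/423 E=3072/2501 G=1024/335 H=4096/3121] → run A
t=12: vr[A=2 C=512/263 D=1024/423 E=3072/2501 G=1024/335 H=4096/3121] → run E
t=13: vr[A=2 C=512/263 D=1024/423 E=4096/2501 G=1024/335 H=4096/3121] → run H
t=14: vr[A=2 C=512/263 D=1024/423 E=4096/2501 G=1024/335 H=5120/3121] → run E
t=15: vr[A=2 C=512/263 D=1024/423 E=5120/2501 G=1024/335 H=5120/3121] → run H
t=16: vr[A=2 C=512/263 D=1024/423 E=5120/2501 G=1024/335 H=6144/3121] → run C
t=17: vr[A=2 C=1024/263 D=1024/423 E=5120/2501 G=1024/335 H=6144/3121] → run H
t=18: vr[A=2 C=1024/263 D=1024/423 E=5120/2501 G=1024/335 H=7168/3121] → run A
t=19: vr[A=3 C=1024/263 D=1024/423 E=5120/2501 G=1024/335 H=7168/3121] → run E
t=20: vr[A=3 C=1024/263 D=1024/423 G=1024/335 H=7168/3121] → run H
t=21: vr[A=3 C=1024/263 D=1024/423 G=1024/335] → run D
t=22: vr[A=3 C=1024/263 D=2048/423 G=1024/335] → run A
t=23: vr[A=4 C=1024/263 D=2048/423 G=1024/335] → run G
t=24: vr[A=4 C=1024/263 D=2048/423 G=2048/335] → run C
t=25: vr[A=4 C=1536/263 D=2048/423 G=2048/335] → run A
t=26: vr[C=1536/263 D=2048/423 G=2048/335] → run D
t=27: vr[C=1536/263 D=1024/141 G=2048/335] → run C
t=28: vr[C=2048/263 D=1024/141 G=2048/335] → run G
t=29: vr[C=2048/263 D=1024/141 G=3072/335] → run D
t=30: vr[C=2048/263 D=4096/423 G=3072/335] → run C
t=31: vr[C=2560/263 D=4096/423 G=3072/335] → run G
t=32: vr[C=2560/263 D=4096/423 G=4096/335] → run D
t=33: vr[C=2560/263 D=5120/423 G=4096/335] → run C
t=34: vr[C=3072/263 D=5120/423 G=4096/335] → run C
t=35: vr[C=3584/263 D=5120/423 G=4096/335] → run D
t=36: vr[C=3584/263 D=2048/141 G=4096/335] → run G
t=37: vr[C=3584/263 D=2048/141 G=1024/67] → run C
t=38: vr[D=2048/141 G=1024/67] → run D
t=39: vr[G=1024/67] → run G
t=40: (idle)
t=41: (idle)
t=42: (idle)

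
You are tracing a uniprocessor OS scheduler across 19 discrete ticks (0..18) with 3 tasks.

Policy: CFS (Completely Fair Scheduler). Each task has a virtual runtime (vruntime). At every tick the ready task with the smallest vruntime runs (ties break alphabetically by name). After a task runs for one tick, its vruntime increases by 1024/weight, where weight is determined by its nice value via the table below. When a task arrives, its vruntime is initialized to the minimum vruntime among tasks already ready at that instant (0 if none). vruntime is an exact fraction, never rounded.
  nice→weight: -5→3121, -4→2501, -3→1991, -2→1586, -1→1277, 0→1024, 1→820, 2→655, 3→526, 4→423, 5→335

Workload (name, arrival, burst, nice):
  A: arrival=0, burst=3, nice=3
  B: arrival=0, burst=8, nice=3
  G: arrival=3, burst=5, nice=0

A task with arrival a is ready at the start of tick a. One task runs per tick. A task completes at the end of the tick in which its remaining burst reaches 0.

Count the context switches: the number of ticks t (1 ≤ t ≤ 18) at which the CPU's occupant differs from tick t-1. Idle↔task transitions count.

context switches = 11

t=0: vr[A=0 B=0] → run A
t=1: vr[A=512/263 B=0] → run B
t=2: vr[A=512/263 B=512/263] → run A
t=3: vr[A=1024/263 B=512/263 G=512/263] → run B
t=4: vr[A=1024/263 B=1024/263 G=512/263] → run G
t=5: vr[A=1024/263 B=1024/263 G=775/263] → run G
t=6: vr[A=1024/263 B=1024/263 G=1038/263] → run A
t=7: vr[B=1024/263 G=1038/263] → run B
t=8: vr[B=1536/263 G=1038/263] → run G
t=9: vr[B=1536/263 G=1301/263] → run G
t=10: vr[B=1536/263 G=1564/263] → run B
t=11: vr[B=2048/263 G=1564/263] → run G
t=12: vr[B=2048/263] → run B
t=13: vr[B=2560/263] → run B
t=14: vr[B=3072/263] → run B
t=15: vr[B=3584/263] → run B
t=16: (idle)
t=17: (idle)
t=18: (idle)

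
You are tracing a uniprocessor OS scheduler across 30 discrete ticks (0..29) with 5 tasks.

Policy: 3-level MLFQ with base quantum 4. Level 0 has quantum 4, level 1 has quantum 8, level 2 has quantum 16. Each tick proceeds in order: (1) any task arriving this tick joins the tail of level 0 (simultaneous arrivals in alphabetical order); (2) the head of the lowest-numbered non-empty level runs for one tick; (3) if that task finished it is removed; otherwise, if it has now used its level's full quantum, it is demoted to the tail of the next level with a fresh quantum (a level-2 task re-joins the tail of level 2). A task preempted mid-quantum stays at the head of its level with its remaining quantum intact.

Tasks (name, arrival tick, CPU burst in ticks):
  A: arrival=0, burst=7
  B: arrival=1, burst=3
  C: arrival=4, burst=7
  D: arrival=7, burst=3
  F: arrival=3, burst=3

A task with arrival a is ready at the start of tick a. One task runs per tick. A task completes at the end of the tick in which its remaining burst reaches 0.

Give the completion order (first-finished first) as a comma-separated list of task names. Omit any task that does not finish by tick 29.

completion order = B, F, D, A, C

t=0: L0/L1/L2 = A/-/- → run A
t=1: L0/L1/L2 = AB/-/- → run A
t=2: L0/L1/L2 = AB/-/- → run A
t=3: L0/L1/L2 = ABF/-/- → run A
t=4: L0/L1/L2 = BFC/A/- → run B
t=5: L0/L1/L2 = BFC/A/- → run B
t=6: L0/L1/L2 = BFC/A/- → run B
t=7: L0/L1/L2 = FCD/A/- → run F
t=8: L0/L1/L2 = FCD/A/- → run F
t=9: L0/L1/L2 = FCD/A/- → run F
t=10: L0/L1/L2 = CD/A/- → run C
t=11: L0/L1/L2 = CD/A/- → run C
t=12: L0/L1/L2 = CD/A/- → run C
t=13: L0/L1/L2 = CD/A/- → run C
t=14: L0/L1/L2 = D/AC/- → run D
t=15: L0/L1/L2 = D/AC/- → run D
t=16: L0/L1/L2 = D/AC/- → run D
t=17: L0/L1/L2 = -/AC/- → run A
t=18: L0/L1/L2 = -/AC/- → run A
t=19: L0/L1/L2 = -/AC/- → run A
t=20: L0/L1/L2 = -/C/- → run C
t=21: L0/L1/L2 = -/C/- → run C
t=22: L0/L1/L2 = -/C/- → run C
t=23: (idle)
t=24: (idle)
t=25: (idle)
t=26: (idle)
t=27: (idle)
t=28: (idle)
t=29: (idle)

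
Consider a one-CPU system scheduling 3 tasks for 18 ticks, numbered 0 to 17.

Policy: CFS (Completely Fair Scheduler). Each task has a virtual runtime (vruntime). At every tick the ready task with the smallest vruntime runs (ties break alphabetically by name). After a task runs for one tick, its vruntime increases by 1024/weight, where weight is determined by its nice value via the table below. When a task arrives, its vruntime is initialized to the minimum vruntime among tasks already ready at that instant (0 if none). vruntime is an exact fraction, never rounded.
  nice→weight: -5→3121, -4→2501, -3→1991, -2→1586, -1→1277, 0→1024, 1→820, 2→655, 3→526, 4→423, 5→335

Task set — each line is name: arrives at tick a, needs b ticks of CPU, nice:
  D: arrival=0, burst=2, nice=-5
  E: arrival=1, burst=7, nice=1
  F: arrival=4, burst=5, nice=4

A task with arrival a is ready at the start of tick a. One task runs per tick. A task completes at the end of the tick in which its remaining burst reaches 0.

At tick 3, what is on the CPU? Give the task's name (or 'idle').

t=0: vr[D=0] → run D
t=1: vr[D=1024/3121 E=1024/3121] → run D
t=2: vr[E=1024/3121] → run E
t=3: vr[E=1008896/639805] → run E
t=4: vr[E=1807872/639805 F=1807872/639805] → run E
t=5: vr[E=2606848/639805 F=1807872/639805] → run F
t=6: vr[E=2606848/639805 F=1419890176/270637515] → run E
t=7: vr[E=3405824/639805 F=1419890176/270637515] → run F
t=8: vr[E=3405824/639805 F=2075050496/270637515] → run E
t=9: vr[E=840960/127961 F=2075050496/270637515] → run E
t=10: vr[E=5003776/639805 F=2075050496/270637515] → run F
t=11: vr[E=5003776/639805 F=910070272/90212505] → run E
t=12: vr[F=910070272/90212505] → run F
t=13: vr[F=3385371136/270637515] → run F
t=14: (idle)
t=15: (idle)
t=16: (idle)
t=17: (idle)

running at tick 3 = E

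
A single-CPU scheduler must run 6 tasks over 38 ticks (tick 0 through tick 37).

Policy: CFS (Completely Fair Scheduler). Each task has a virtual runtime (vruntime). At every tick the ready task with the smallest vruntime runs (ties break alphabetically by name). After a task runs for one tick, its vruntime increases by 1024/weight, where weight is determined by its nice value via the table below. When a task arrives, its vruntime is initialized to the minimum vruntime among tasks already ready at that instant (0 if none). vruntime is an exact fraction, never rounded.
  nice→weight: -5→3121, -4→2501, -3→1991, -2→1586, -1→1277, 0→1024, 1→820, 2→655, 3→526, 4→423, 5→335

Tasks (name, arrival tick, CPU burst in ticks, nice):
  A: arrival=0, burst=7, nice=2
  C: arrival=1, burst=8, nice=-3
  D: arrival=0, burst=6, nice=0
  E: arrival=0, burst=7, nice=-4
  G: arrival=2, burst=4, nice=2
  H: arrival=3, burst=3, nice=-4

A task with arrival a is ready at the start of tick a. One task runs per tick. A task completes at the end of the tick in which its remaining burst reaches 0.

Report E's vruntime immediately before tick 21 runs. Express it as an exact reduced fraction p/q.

t=0: vr[A=0 D=0 E=0] → run A
t=1: vr[A=1024/655 C=0 D=0 E=0] → run C
t=2: vr[A=1024/655 C=1024/1991 D=0 E=0 G=0] → run D
t=3: vr[A=1024/655 C=1024/1991 D=1 E=0 G=0 H=0] → run E
t=4: vr[A=1024/655 C=1024/1991 D=1 E=1024/2501 G=0 H=0] → run G
t=5: vr[A=1024/655 C=1024/1991 D=1 E=1024/2501 G=1024/655 H=0] → run H
t=6: vr[A=1024/655 C=1024/1991 D=1 E=1024/2501 G=1024/655 H=1024/2501] → run E
t=7: vr[A=1024/655 C=1024/1991 D=1 E=2048/2501 G=1024/655 H=1024/2501] → run H
t=8: vr[A=1024/655 C=1024/1991 D=1 E=2048/2501 G=1024/655 H=2048/2501] → run C
t=9: vr[A=1024/655 C=2048/1991 D=1 E=2048/2501 G=1024/655 H=2048/2501] → run E
t=10: vr[A=1024/655 C=2048/1991 D=1 E=3072/2501 G=1024/655 H=2048/2501] → run H
t=11: vr[A=1024/655 C=2048/1991 D=1 E=3072/2501 G=1024/655] → run D
t=12: vr[A=1024/655 C=2048/1991 D=2 E=3072/2501 G=1024/655] → run C
t=13: vr[A=1024/655 C=3072/1991 D=2 E=3072/2501 G=1024/655] → run E
t=14: vr[A=1024/655 C=3072/1991 D=2 E=4096/2501 G=1024/655] → run C
t=15: vr[A=1024/655 C=4096/1991 D=2 E=4096/2501 G=1024/655] → run A
t=16: vr[A=2048/655 C=4096/1991 D=2 E=4096/2501 G=1024/655] → run G
t=17: vr[A=2048/655 C=4096/1991 D=2 E=4096/2501 G=2048/655] → run E
t=18: vr[A=2048/655 C=4096/1991 D=2 E=5120/2501 G=2048/655] → run D
t=19: vr[A=2048/655 C=4096/1991 D=3 E=5120/2501 G=2048/655] → run E
t=20: vr[A=2048/655 C=4096/1991 D=3 E=6144/2501 G=2048/655] → run C
t=21: vr[A=2048/655 C=5120/1991 D=3 E=6144/2501 G=2048/655] → run E
t=22: vr[A=2048/655 C=5120/1991 D=3 G=2048/655] → run C
t=23: vr[A=2048/655 C=6144/1991 D=3 G=2048/655] → run D
t=24: vr[A=2048/655 C=6144/1991 D=4 G=2048/655] → run C
t=25: vr[A=2048/655 C=7168/1991 D=4 G=2048/655] → run A
t=26: vr[A=3072/655 C=7168/1991 D=4 G=2048/655] → run G
t=27: vr[A=3072/655 C=7168/1991 D=4 G=3072/655] → run C
t=28: vr[A=3072/655 D=4 G=3072/655] → run D
t=29: vr[A=3072/655 D=5 G=3072/655] → run A
t=30: vr[A=4096/655 D=5 G=3072/655] → run G
t=31: vr[A=4096/655 D=5] → run D
t=32: vr[A=4096/655] → run A
t=33: vr[A=1024/131] → run A
t=34: vr[A=6144/655] → run A
t=35: (idle)
t=36: (idle)
t=37: (idle)

vruntime(E, start of tick 21) = 6144/2501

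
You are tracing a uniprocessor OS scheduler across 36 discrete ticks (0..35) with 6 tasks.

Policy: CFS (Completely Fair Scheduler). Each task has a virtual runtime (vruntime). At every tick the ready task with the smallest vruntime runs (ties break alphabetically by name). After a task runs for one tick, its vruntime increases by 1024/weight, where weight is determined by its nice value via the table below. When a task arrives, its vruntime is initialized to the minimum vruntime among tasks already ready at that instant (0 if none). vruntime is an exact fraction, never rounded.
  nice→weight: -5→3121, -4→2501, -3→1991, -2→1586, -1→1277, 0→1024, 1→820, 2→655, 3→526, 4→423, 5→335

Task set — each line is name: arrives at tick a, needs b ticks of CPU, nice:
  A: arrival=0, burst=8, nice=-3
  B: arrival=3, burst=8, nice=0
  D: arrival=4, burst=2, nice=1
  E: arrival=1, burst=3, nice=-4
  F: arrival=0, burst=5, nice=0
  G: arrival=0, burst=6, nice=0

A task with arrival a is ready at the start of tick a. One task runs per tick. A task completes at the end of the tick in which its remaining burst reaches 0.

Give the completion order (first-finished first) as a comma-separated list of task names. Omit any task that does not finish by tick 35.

t=0: vr[A=0 F=0 G=0] → run A
t=1: vr[A=1024/1991 E=0 F=0 G=0] → run E
t=2: vr[A=1024/1991 E=1024/2501 F=0 G=0] → run F
t=3: vr[A=1024/1991 B=0 E=1024/2501 F=1 G=0] → run B
t=4: vr[A=1024/1991 B=1 D=0 E=1024/2501 F=1 G=0] → run D
t=5: vr[A=1024/1991 B=1 D=256/205 E=1024/2501 F=1 G=0] → run G
t=6: vr[A=1024/1991 B=1 D=256/205 E=1024/2501 F=1 G=1] → run E
t=7: vr[A=1024/1991 B=1 D=256/205 E=2048/2501 F=1 G=1] → run A
t=8: vr[A=2048/1991 B=1 D=256/205 E=2048/2501 F=1 G=1] → run E
t=9: vr[A=2048/1991 B=1 D=256/205 F=1 G=1] → run B
t=10: vr[A=2048/1991 B=2 D=256/205 F=1 G=1] → run F
t=11: vr[A=2048/1991 B=2 D=256/205 F=2 G=1] → run G
t=12: vr[A=2048/1991 B=2 D=256/205 F=2 G=2] → run A
t=13: vr[A=3072/1991 B=2 D=256/205 F=2 G=2] → run D
t=14: vr[A=3072/1991 B=2 F=2 G=2] → run A
t=15: vr[A=4096/1991 B=2 F=2 G=2] → run B
t=16: vr[A=4096/1991 B=3 F=2 G=2] → run F
t=17: vr[A=4096/1991 B=3 F=3 G=2] → run G
t=18: vr[A=4096/1991 B=3 F=3 G=3] → run A
t=19: vr[A=5120/1991 B=3 F=3 G=3] → run A
t=20: vr[A=6144/1991 B=3 F=3 G=3] → run B
t=21: vr[A=6144/1991 B=4 F=3 G=3] → run F
t=22: vr[A=6144/1991 B=4 F=4 G=3] → run G
t=23: vr[A=6144/1991 B=4 F=4 G=4] → run A
t=24: vr[A=7168/1991 B=4 F=4 G=4] → run A
t=25: vr[B=4 F=4 G=4] → run B
t=26: vr[B=5 F=4 G=4] → run F
t=27: vr[B=5 G=4] → run G
t=28: vr[B=5 G=5] → run B
t=29: vr[B=6 G=5] → run G
t=30: vr[B=6] → run B
t=31: vr[B=7] → run B
t=32: (idle)
t=33: (idle)
t=34: (idle)
t=35: (idle)

completion order = E, D, A, F, G, B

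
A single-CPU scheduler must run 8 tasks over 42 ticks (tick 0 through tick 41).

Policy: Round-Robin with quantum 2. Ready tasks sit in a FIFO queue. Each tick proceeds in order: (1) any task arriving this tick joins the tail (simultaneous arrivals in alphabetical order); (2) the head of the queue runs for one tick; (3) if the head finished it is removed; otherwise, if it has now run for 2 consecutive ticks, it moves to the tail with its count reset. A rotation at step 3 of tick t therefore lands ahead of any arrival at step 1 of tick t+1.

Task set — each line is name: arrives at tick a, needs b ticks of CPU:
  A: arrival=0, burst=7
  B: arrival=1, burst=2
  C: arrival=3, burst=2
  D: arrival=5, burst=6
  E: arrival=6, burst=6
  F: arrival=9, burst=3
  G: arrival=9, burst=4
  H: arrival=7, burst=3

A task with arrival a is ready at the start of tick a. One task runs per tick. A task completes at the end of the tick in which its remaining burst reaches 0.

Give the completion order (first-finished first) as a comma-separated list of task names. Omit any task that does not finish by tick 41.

completion order = B, C, A, H, F, G, D, E

t=0: queue=[A] q_used=0 → run A
t=1: queue=[A,B] q_used=1 → run A
t=2: queue=[B,A] q_used=0 → run B
t=3: queue=[B,A,C] q_used=1 → run B
t=4: queue=[A,C] q_used=0 → run A
t=5: queue=[A,C,D] q_used=1 → run A
t=6: queue=[C,D,A,E] q_used=0 → run C
t=7: queue=[C,D,A,E,H] q_used=1 → run C
t=8: queue=[D,A,E,H] q_used=0 → run D
t=9: queue=[D,A,E,H,F,G] q_used=1 → run D
t=10: queue=[A,E,H,F,G,D] q_used=0 → run A
t=11: queue=[A,E,H,F,G,D] q_used=1 → run A
t=12: queue=[E,H,F,G,D,A] q_used=0 → run E
t=13: queue=[E,H,F,G,D,A] q_used=1 → run E
t=14: queue=[H,F,G,D,A,E] q_used=0 → run H
t=15: queue=[H,F,G,D,A,E] q_used=1 → run H
t=16: queue=[F,G,D,A,E,H] q_used=0 → run F
t=17: queue=[F,G,D,A,E,H] q_used=1 → run F
t=18: queue=[G,D,A,E,H,F] q_used=0 → run G
t=19: queue=[G,D,A,E,H,F] q_used=1 → run G
t=20: queue=[D,A,E,H,F,G] q_used=0 → run D
t=21: queue=[D,A,E,H,F,G] q_used=1 → run D
t=22: queue=[A,E,H,F,G,D] q_used=0 → run A
t=23: queue=[E,H,F,G,D] q_used=0 → run E
t=24: queue=[E,H,F,G,D] q_used=1 → run E
t=25: queue=[H,F,G,D,E] q_used=0 → run H
t=26: queue=[F,G,D,E] q_used=0 → run F
t=27: queue=[G,D,E] q_used=0 → run G
t=28: queue=[G,D,E] q_used=1 → run G
t=29: queue=[D,E] q_used=0 → run D
t=30: queue=[D,E] q_used=1 → run D
t=31: queue=[E] q_used=0 → run E
t=32: queue=[E] q_used=1 → run E
t=33: (idle)
t=34: (idle)
t=35: (idle)
t=36: (idle)
t=37: (idle)
t=38: (idle)
t=39: (idle)
t=40: (idle)
t=41: (idle)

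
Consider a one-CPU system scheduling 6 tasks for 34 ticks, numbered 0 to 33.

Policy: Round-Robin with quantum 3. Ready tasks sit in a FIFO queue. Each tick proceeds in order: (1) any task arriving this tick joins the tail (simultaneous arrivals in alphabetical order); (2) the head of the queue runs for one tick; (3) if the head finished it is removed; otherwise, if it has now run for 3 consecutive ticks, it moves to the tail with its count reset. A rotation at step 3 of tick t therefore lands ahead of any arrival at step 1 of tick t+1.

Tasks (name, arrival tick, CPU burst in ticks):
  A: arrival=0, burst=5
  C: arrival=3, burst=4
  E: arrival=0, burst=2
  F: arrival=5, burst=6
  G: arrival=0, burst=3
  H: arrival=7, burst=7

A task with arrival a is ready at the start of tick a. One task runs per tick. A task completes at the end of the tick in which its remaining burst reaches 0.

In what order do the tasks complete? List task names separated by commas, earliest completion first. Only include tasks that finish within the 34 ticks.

completion order = E, G, A, C, F, H

t=0: queue=[A,E,G] q_used=0 → run A
t=1: queue=[A,E,G] q_used=1 → run A
t=2: queue=[A,E,G] q_used=2 → run A
t=3: queue=[E,G,A,C] q_used=0 → run E
t=4: queue=[E,G,A,C] q_used=1 → run E
t=5: queue=[G,A,C,F] q_used=0 → run G
t=6: queue=[G,A,C,F] q_used=1 → run G
t=7: queue=[G,A,C,F,H] q_used=2 → run G
t=8: queue=[A,C,F,H] q_used=0 → run A
t=9: queue=[A,C,F,H] q_used=1 → run A
t=10: queue=[C,F,H] q_used=0 → run C
t=11: queue=[C,F,H] q_used=1 → run C
t=12: queue=[C,F,H] q_used=2 → run C
t=13: queue=[F,H,C] q_used=0 → run F
t=14: queue=[F,H,C] q_used=1 → run F
t=15: queue=[F,H,C] q_used=2 → run F
t=16: queue=[H,C,F] q_used=0 → run H
t=17: queue=[H,C,F] q_used=1 → run H
t=18: queue=[H,C,F] q_used=2 → run H
t=19: queue=[C,F,H] q_used=0 → run C
t=20: queue=[F,H] q_used=0 → run F
t=21: queue=[F,H] q_used=1 → run F
t=22: queue=[F,H] q_used=2 → run F
t=23: queue=[H] q_used=0 → run H
t=24: queue=[H] q_used=1 → run H
t=25: queue=[H] q_used=2 → run H
t=26: queue=[H] q_used=0 → run H
t=27: (idle)
t=28: (idle)
t=29: (idle)
t=30: (idle)
t=31: (idle)
t=32: (idle)
t=33: (idle)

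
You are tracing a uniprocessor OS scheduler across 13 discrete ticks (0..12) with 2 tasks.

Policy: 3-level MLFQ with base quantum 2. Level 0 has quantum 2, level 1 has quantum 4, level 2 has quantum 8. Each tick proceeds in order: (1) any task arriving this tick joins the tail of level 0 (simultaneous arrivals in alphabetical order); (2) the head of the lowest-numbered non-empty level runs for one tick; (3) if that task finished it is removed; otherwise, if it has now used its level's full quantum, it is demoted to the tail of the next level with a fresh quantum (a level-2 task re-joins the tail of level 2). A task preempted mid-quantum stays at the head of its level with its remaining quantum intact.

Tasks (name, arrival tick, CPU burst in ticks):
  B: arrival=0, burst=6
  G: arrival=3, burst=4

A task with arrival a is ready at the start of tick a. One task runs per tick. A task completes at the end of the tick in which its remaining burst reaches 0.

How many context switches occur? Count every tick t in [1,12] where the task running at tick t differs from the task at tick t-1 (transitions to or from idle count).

t=0: L0/L1/L2 = B/-/- → run B
t=1: L0/L1/L2 = B/-/- → run B
t=2: L0/L1/L2 = -/B/- → run B
t=3: L0/L1/L2 = G/B/- → run G
t=4: L0/L1/L2 = G/B/- → run G
t=5: L0/L1/L2 = -/BG/- → run B
t=6: L0/L1/L2 = -/BG/- → run B
t=7: L0/L1/L2 = -/BG/- → run B
t=8: L0/L1/L2 = -/G/- → run G
t=9: L0/L1/L2 = -/G/- → run G
t=10: (idle)
t=11: (idle)
t=12: (idle)

context switches = 4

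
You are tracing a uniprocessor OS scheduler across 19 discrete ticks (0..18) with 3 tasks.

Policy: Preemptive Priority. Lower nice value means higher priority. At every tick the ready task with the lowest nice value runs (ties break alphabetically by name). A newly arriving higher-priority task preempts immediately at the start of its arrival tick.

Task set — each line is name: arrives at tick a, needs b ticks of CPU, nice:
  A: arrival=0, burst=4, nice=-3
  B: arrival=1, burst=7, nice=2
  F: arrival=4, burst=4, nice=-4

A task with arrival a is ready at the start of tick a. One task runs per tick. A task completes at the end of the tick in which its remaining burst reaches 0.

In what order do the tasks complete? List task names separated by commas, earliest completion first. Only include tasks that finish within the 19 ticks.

t=0: ready={A} → run A
t=1: ready={A,B} → run A
t=2: ready={A,B} → run A
t=3: ready={A,B} → run A
t=4: ready={B,F} → run F
t=5: ready={B,F} → run F
t=6: ready={B,F} → run F
t=7: ready={B,F} → run F
t=8: ready={B} → run B
t=9: ready={B} → run B
t=10: ready={B} → run B
t=11: ready={B} → run B
t=12: ready={B} → run B
t=13: ready={B} → run B
t=14: ready={B} → run B
t=15: (idle)
t=16: (idle)
t=17: (idle)
t=18: (idle)

completion order = A, F, B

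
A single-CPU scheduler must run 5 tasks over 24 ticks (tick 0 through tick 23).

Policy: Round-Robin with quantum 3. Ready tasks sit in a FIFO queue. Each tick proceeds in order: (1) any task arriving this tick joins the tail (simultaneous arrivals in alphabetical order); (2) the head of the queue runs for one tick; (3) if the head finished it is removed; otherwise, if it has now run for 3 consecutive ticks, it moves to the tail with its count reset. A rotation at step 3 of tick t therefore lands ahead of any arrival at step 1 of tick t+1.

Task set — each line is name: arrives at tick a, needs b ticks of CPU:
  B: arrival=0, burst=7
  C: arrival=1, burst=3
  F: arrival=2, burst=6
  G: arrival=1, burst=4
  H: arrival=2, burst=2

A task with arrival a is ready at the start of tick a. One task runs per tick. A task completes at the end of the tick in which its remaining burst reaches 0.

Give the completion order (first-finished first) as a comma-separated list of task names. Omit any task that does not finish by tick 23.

t=0: queue=[B] q_used=0 → run B
t=1: queue=[B,C,G] q_used=1 → run B
t=2: queue=[B,C,G,F,H] q_used=2 → run B
t=3: queue=[C,G,F,H,B] q_used=0 → run C
t=4: queue=[C,G,F,H,B] q_used=1 → run C
t=5: queue=[C,G,F,H,B] q_used=2 → run C
t=6: queue=[G,F,H,B] q_used=0 → run G
t=7: queue=[G,F,H,B] q_used=1 → run G
t=8: queue=[G,F,H,B] q_used=2 → run G
t=9: queue=[F,H,B,G] q_used=0 → run F
t=10: queue=[F,H,B,G] q_used=1 → run F
t=11: queue=[F,H,B,G] q_used=2 → run F
t=12: queue=[H,B,G,F] q_used=0 → run H
t=13: queue=[H,B,G,F] q_used=1 → run H
t=14: queue=[B,G,F] q_used=0 → run B
t=15: queue=[B,G,F] q_used=1 → run B
t=16: queue=[B,G,F] q_used=2 → run B
t=17: queue=[G,F,B] q_used=0 → run G
t=18: queue=[F,B] q_used=0 → run F
t=19: queue=[F,B] q_used=1 → run F
t=20: queue=[F,B] q_used=2 → run F
t=21: queue=[B] q_used=0 → run B
t=22: (idle)
t=23: (idle)

completion order = C, H, G, F, B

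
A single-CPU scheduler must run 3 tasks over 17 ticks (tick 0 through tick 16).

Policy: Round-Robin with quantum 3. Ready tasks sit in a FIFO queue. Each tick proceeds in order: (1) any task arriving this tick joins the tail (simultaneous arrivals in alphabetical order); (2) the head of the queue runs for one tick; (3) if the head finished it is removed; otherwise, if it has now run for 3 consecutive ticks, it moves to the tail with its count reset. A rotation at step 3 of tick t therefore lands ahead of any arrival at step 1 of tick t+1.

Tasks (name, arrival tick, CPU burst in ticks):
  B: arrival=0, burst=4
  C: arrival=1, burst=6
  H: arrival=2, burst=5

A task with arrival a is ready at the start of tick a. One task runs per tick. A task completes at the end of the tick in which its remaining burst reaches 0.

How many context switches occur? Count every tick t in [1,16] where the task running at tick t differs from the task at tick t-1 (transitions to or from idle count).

t=0: queue=[B] q_used=0 → run B
t=1: queue=[B,C] q_used=1 → run B
t=2: queue=[B,C,H] q_used=2 → run B
t=3: queue=[C,H,B] q_used=0 → run C
t=4: queue=[C,H,B] q_used=1 → run C
t=5: queue=[C,H,B] q_used=2 → run C
t=6: queue=[H,B,C] q_used=0 → run H
t=7: queue=[H,B,C] q_used=1 → run H
t=8: queue=[H,B,C] q_used=2 → run H
t=9: queue=[B,C,H] q_used=0 → run B
t=10: queue=[C,H] q_used=0 → run C
t=11: queue=[C,H] q_used=1 → run C
t=12: queue=[C,H] q_used=2 → run C
t=13: queue=[H] q_used=0 → run H
t=14: queue=[H] q_used=1 → run H
t=15: (idle)
t=16: (idle)

context switches = 6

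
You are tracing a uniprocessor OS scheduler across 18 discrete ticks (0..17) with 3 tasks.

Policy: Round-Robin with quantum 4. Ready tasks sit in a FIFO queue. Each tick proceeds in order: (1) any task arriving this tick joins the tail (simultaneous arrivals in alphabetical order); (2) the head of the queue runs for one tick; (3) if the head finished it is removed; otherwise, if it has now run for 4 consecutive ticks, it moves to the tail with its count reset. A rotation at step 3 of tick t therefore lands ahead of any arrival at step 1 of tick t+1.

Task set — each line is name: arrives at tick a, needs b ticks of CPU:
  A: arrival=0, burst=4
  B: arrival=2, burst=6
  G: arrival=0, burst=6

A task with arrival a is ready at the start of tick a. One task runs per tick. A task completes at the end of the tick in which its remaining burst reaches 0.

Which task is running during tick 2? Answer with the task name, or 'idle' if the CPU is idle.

running at tick 2 = A

t=0: queue=[A,G] q_used=0 → run A
t=1: queue=[A,G] q_used=1 → run A
t=2: queue=[A,G,B] q_used=2 → run A
t=3: queue=[A,G,B] q_used=3 → run A
t=4: queue=[G,B] q_used=0 → run G
t=5: queue=[G,B] q_used=1 → run G
t=6: queue=[G,B] q_used=2 → run G
t=7: queue=[G,B] q_used=3 → run G
t=8: queue=[B,G] q_used=0 → run B
t=9: queue=[B,G] q_used=1 → run B
t=10: queue=[B,G] q_used=2 → run B
t=11: queue=[B,G] q_used=3 → run B
t=12: queue=[G,B] q_used=0 → run G
t=13: queue=[G,B] q_used=1 → run G
t=14: queue=[B] q_used=0 → run B
t=15: queue=[B] q_used=1 → run B
t=16: (idle)
t=17: (idle)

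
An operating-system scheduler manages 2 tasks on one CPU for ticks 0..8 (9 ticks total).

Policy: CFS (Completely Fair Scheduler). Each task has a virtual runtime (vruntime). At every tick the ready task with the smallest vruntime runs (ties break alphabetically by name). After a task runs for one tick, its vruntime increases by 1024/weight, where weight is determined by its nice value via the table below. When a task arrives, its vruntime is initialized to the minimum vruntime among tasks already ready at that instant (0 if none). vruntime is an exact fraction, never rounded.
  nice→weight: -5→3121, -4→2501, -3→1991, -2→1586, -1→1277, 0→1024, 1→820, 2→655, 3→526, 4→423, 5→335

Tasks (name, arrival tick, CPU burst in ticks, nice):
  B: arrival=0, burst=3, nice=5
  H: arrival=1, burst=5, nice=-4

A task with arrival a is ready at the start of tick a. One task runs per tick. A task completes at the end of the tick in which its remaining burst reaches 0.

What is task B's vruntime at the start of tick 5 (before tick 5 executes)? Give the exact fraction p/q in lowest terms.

vruntime(B, start of tick 5) = 2048/335

t=0: vr[B=0] → run B
t=1: vr[B=1024/335 H=1024/335] → run B
t=2: vr[B=2048/335 H=1024/335] → run H
t=3: vr[B=2048/335 H=2904064/837835] → run H
t=4: vr[B=2048/335 H=3247104/837835] → run H
t=5: vr[B=2048/335 H=3590144/837835] → run H
t=6: vr[B=2048/335 H=3933184/837835] → run H
t=7: vr[B=2048/335] → run B
t=8: (idle)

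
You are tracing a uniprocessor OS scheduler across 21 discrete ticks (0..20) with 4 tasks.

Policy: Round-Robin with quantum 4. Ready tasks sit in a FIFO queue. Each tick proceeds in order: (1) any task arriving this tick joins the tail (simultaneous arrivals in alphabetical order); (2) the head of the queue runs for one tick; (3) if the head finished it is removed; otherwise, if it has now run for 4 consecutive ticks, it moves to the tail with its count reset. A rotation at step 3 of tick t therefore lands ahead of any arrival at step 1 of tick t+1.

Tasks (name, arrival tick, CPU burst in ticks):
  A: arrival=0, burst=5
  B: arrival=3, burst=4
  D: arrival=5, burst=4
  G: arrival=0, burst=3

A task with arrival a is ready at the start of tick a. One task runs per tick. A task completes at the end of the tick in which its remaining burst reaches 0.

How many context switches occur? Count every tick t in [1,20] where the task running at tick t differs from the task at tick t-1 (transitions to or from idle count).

context switches = 5

t=0: queue=[A,G] q_used=0 → run A
t=1: queue=[A,G] q_used=1 → run A
t=2: queue=[A,G] q_used=2 → run A
t=3: queue=[A,G,B] q_used=3 → run A
t=4: queue=[G,B,A] q_used=0 → run G
t=5: queue=[G,B,A,D] q_used=1 → run G
t=6: queue=[G,B,A,D] q_used=2 → run G
t=7: queue=[B,A,D] q_used=0 → run B
t=8: queue=[B,A,D] q_used=1 → run B
t=9: queue=[B,A,D] q_used=2 → run B
t=10: queue=[B,A,D] q_used=3 → run B
t=11: queue=[A,D] q_used=0 → run A
t=12: queue=[D] q_used=0 → run D
t=13: queue=[D] q_used=1 → run D
t=14: queue=[D] q_used=2 → run D
t=15: queue=[D] q_used=3 → run D
t=16: (idle)
t=17: (idle)
t=18: (idle)
t=19: (idle)
t=20: (idle)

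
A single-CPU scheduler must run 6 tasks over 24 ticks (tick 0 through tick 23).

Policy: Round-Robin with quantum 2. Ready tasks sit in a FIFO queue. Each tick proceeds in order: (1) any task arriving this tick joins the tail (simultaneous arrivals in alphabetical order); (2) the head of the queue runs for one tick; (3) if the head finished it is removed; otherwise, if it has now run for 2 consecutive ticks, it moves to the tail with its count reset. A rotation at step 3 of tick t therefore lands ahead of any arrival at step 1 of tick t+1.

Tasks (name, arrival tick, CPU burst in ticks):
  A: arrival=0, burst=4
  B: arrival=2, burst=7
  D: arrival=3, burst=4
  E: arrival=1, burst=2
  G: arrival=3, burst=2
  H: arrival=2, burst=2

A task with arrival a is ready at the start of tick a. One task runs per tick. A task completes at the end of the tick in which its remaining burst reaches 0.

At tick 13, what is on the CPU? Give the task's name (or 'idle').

t=0: queue=[A] q_used=0 → run A
t=1: queue=[A,E] q_used=1 → run A
t=2: queue=[E,A,B,H] q_used=0 → run E
t=3: queue=[E,A,B,H,D,G] q_used=1 → run E
t=4: queue=[A,B,H,D,G] q_used=0 → run A
t=5: queue=[A,B,H,D,G] q_used=1 → run A
t=6: queue=[B,H,D,G] q_used=0 → run B
t=7: queue=[B,H,D,G] q_used=1 → run B
t=8: queue=[H,D,G,B] q_used=0 → run H
t=9: queue=[H,D,G,B] q_used=1 → run H
t=10: queue=[D,G,B] q_used=0 → run D
t=11: queue=[D,G,B] q_used=1 → run D
t=12: queue=[G,B,D] q_used=0 → run G
t=13: queue=[G,B,D] q_used=1 → run G
t=14: queue=[B,D] q_used=0 → run B
t=15: queue=[B,D] q_used=1 → run B
t=16: queue=[D,B] q_used=0 → run D
t=17: queue=[D,B] q_used=1 → run D
t=18: queue=[B] q_used=0 → run B
t=19: queue=[B] q_used=1 → run B
t=20: queue=[B] q_used=0 → run B
t=21: (idle)
t=22: (idle)
t=23: (idle)

running at tick 13 = G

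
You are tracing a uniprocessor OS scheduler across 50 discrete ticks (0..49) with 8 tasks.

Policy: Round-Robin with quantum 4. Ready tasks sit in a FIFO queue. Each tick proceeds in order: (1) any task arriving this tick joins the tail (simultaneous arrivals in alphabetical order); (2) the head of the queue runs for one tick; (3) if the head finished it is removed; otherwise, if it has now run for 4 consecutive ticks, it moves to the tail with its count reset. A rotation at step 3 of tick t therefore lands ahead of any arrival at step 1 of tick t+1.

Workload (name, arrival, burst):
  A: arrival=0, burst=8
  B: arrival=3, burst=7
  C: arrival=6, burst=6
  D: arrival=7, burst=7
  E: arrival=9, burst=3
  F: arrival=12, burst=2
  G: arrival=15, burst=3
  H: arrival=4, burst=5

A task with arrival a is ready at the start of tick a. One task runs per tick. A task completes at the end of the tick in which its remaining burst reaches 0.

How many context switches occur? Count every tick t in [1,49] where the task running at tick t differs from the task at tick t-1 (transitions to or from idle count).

context switches = 13

t=0: queue=[A] q_used=0 → run A
t=1: queue=[A] q_used=1 → run A
t=2: queue=[A] q_used=2 → run A
t=3: queue=[A,B] q_used=3 → run A
t=4: queue=[B,A,H] q_used=0 → run B
t=5: queue=[B,A,H] q_used=1 → run B
t=6: queue=[B,A,H,C] q_used=2 → run B
t=7: queue=[B,A,H,C,D] q_used=3 → run B
t=8: queue=[A,H,C,D,B] q_used=0 → run A
t=9: queue=[A,H,C,D,B,E] q_used=1 → run A
t=10: queue=[A,H,C,D,B,E] q_used=2 → run A
t=11: queue=[A,H,C,D,B,E] q_used=3 → run A
t=12: queue=[H,C,D,B,E,F] q_used=0 → run H
t=13: queue=[H,C,D,B,E,F] q_used=1 → run H
t=14: queue=[H,C,D,B,E,F] q_used=2 → run H
t=15: queue=[H,C,D,B,E,F,G] q_used=3 → run H
t=16: queue=[C,D,B,E,F,G,H] q_used=0 → run C
t=17: queue=[C,D,B,E,F,G,H] q_used=1 → run C
t=18: queue=[C,D,B,E,F,G,H] q_used=2 → run C
t=19: queue=[C,D,B,E,F,G,H] q_used=3 → run C
t=20: queue=[D,B,E,F,G,H,C] q_used=0 → run D
t=21: queue=[D,B,E,F,G,H,C] q_used=1 → run D
t=22: queue=[D,B,E,F,G,H,C] q_used=2 → run D
t=23: queue=[D,B,E,F,G,H,C] q_used=3 → run D
t=24: queue=[B,E,F,G,H,C,D] q_used=0 → run B
t=25: queue=[B,E,F,G,H,C,D] q_used=1 → run B
t=26: queue=[B,E,F,G,H,C,D] q_used=2 → run B
t=27: queue=[E,F,G,H,C,D] q_used=0 → run E
t=28: queue=[E,F,G,H,C,D] q_used=1 → run E
t=29: queue=[E,F,G,H,C,D] q_used=2 → run E
t=30: queue=[F,G,H,C,D] q_used=0 → run F
t=31: queue=[F,G,H,C,D] q_used=1 → run F
t=32: queue=[G,H,C,D] q_used=0 → run G
t=33: queue=[G,H,C,D] q_used=1 → run G
t=34: queue=[G,H,C,D] q_used=2 → run G
t=35: queue=[H,C,D] q_used=0 → run H
t=36: queue=[C,D] q_used=0 → run C
t=37: queue=[C,D] q_used=1 → run C
t=38: queue=[D] q_used=0 → run D
t=39: queue=[D] q_used=1 → run D
t=40: queue=[D] q_used=2 → run D
t=41: (idle)
t=42: (idle)
t=43: (idle)
t=44: (idle)
t=45: (idle)
t=46: (idle)
t=47: (idle)
t=48: (idle)
t=49: (idle)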